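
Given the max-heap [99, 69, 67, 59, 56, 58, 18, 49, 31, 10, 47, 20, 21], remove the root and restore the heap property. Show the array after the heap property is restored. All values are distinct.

[69, 59, 67, 49, 56, 58, 18, 21, 31, 10, 47, 20]

remove root 99; move last element 21 to root → [21, 69, 67, 59, 56, 58, 18, 49, 31, 10, 47, 20]
21 vs larger child 69 at index 1, swap → [69, 21, 67, 59, 56, 58, 18, 49, 31, 10, 47, 20]
21 vs larger child 59 at index 3, swap → [69, 59, 67, 21, 56, 58, 18, 49, 31, 10, 47, 20]
21 vs larger child 49 at index 7, swap → [69, 59, 67, 49, 56, 58, 18, 21, 31, 10, 47, 20]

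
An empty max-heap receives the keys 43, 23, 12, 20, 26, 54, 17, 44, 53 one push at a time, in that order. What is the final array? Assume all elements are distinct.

Insert 43:
  append 43 at index 0 → [43] (no swap needed)
Insert 23:
  append 23 at index 1 → [43, 23] (no swap needed)
Insert 12:
  append 12 at index 2 → [43, 23, 12] (no swap needed)
Insert 20:
  append 20 at index 3 → [43, 23, 12, 20] (no swap needed)
Insert 26:
  append 26 at index 4 → [43, 23, 12, 20, 26]
  26 > parent 23 at index 1, swap → [43, 26, 12, 20, 23]
Insert 54:
  append 54 at index 5 → [43, 26, 12, 20, 23, 54]
  54 > parent 12 at index 2, swap → [43, 26, 54, 20, 23, 12]
  54 > parent 43 at index 0, swap → [54, 26, 43, 20, 23, 12]
Insert 17:
  append 17 at index 6 → [54, 26, 43, 20, 23, 12, 17] (no swap needed)
Insert 44:
  append 44 at index 7 → [54, 26, 43, 20, 23, 12, 17, 44]
  44 > parent 20 at index 3, swap → [54, 26, 43, 44, 23, 12, 17, 20]
  44 > parent 26 at index 1, swap → [54, 44, 43, 26, 23, 12, 17, 20]
Insert 53:
  append 53 at index 8 → [54, 44, 43, 26, 23, 12, 17, 20, 53]
  53 > parent 26 at index 3, swap → [54, 44, 43, 53, 23, 12, 17, 20, 26]
  53 > parent 44 at index 1, swap → [54, 53, 43, 44, 23, 12, 17, 20, 26]

[54, 53, 43, 44, 23, 12, 17, 20, 26]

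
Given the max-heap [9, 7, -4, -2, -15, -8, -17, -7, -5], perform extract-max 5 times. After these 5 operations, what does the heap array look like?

extract-max #1 returns 9:
  remove root 9; move last element -5 to root → [-5, 7, -4, -2, -15, -8, -17, -7]
  -5 vs larger child 7 at index 1, swap → [7, -5, -4, -2, -15, -8, -17, -7]
  -5 vs larger child -2 at index 3, swap → [7, -2, -4, -5, -15, -8, -17, -7]
extract-max #2 returns 7:
  remove root 7; move last element -7 to root → [-7, -2, -4, -5, -15, -8, -17]
  -7 vs larger child -2 at index 1, swap → [-2, -7, -4, -5, -15, -8, -17]
  -7 vs larger child -5 at index 3, swap → [-2, -5, -4, -7, -15, -8, -17]
extract-max #3 returns -2:
  remove root -2; move last element -17 to root → [-17, -5, -4, -7, -15, -8]
  -17 vs larger child -4 at index 2, swap → [-4, -5, -17, -7, -15, -8]
  -17 vs only child -8 at index 5, swap → [-4, -5, -8, -7, -15, -17]
extract-max #4 returns -4:
  remove root -4; move last element -17 to root → [-17, -5, -8, -7, -15]
  -17 vs larger child -5 at index 1, swap → [-5, -17, -8, -7, -15]
  -17 vs larger child -7 at index 3, swap → [-5, -7, -8, -17, -15]
extract-max #5 returns -5:
  remove root -5; move last element -15 to root → [-15, -7, -8, -17]
  -15 vs larger child -7 at index 1, swap → [-7, -15, -8, -17]

[-7, -15, -8, -17]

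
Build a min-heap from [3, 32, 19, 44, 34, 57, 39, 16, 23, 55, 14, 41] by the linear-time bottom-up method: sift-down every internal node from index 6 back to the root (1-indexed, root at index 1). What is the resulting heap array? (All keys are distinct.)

sift down from index 6:
  57 vs only child 41 at index 12, swap → [3, 32, 19, 44, 34, 41, 39, 16, 23, 55, 14, 57]
sift down from index 5:
  34 vs smaller child 14 at index 11, swap → [3, 32, 19, 44, 14, 41, 39, 16, 23, 55, 34, 57]
sift down from index 4:
  44 vs smaller child 16 at index 8, swap → [3, 32, 19, 16, 14, 41, 39, 44, 23, 55, 34, 57]
sift down from index 3: already satisfies heap property
sift down from index 2:
  32 vs smaller child 14 at index 5, swap → [3, 14, 19, 16, 32, 41, 39, 44, 23, 55, 34, 57]
sift down from index 1: already satisfies heap property

[3, 14, 19, 16, 32, 41, 39, 44, 23, 55, 34, 57]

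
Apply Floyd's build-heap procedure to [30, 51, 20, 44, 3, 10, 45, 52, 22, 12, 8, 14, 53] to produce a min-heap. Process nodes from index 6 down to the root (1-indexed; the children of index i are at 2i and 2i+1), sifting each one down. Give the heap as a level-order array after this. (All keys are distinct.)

sift down from index 6: already satisfies heap property
sift down from index 5: already satisfies heap property
sift down from index 4:
  44 vs smaller child 22 at index 9, swap → [30, 51, 20, 22, 3, 10, 45, 52, 44, 12, 8, 14, 53]
sift down from index 3:
  20 vs smaller child 10 at index 6, swap → [30, 51, 10, 22, 3, 20, 45, 52, 44, 12, 8, 14, 53]
  20 vs smaller child 14 at index 12, swap → [30, 51, 10, 22, 3, 14, 45, 52, 44, 12, 8, 20, 53]
sift down from index 2:
  51 vs smaller child 3 at index 5, swap → [30, 3, 10, 22, 51, 14, 45, 52, 44, 12, 8, 20, 53]
  51 vs smaller child 8 at index 11, swap → [30, 3, 10, 22, 8, 14, 45, 52, 44, 12, 51, 20, 53]
sift down from index 1:
  30 vs smaller child 3 at index 2, swap → [3, 30, 10, 22, 8, 14, 45, 52, 44, 12, 51, 20, 53]
  30 vs smaller child 8 at index 5, swap → [3, 8, 10, 22, 30, 14, 45, 52, 44, 12, 51, 20, 53]
  30 vs smaller child 12 at index 10, swap → [3, 8, 10, 22, 12, 14, 45, 52, 44, 30, 51, 20, 53]

[3, 8, 10, 22, 12, 14, 45, 52, 44, 30, 51, 20, 53]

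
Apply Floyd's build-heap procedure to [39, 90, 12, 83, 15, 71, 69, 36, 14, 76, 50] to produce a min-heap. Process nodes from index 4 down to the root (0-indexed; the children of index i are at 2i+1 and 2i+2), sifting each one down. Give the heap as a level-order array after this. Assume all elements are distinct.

[12, 14, 39, 36, 15, 71, 69, 90, 83, 76, 50]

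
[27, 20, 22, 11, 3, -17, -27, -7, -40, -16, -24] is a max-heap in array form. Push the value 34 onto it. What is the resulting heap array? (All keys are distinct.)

[34, 20, 27, 11, 3, 22, -27, -7, -40, -16, -24, -17]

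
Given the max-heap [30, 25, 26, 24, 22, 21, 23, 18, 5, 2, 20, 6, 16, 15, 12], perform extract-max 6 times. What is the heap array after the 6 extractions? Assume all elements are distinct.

[21, 20, 15, 18, 16, 6, 2, 12, 5]

extract-max #1 returns 30:
  remove root 30; move last element 12 to root → [12, 25, 26, 24, 22, 21, 23, 18, 5, 2, 20, 6, 16, 15]
  12 vs larger child 26 at index 2, swap → [26, 25, 12, 24, 22, 21, 23, 18, 5, 2, 20, 6, 16, 15]
  12 vs larger child 23 at index 6, swap → [26, 25, 23, 24, 22, 21, 12, 18, 5, 2, 20, 6, 16, 15]
  12 vs only child 15 at index 13, swap → [26, 25, 23, 24, 22, 21, 15, 18, 5, 2, 20, 6, 16, 12]
extract-max #2 returns 26:
  remove root 26; move last element 12 to root → [12, 25, 23, 24, 22, 21, 15, 18, 5, 2, 20, 6, 16]
  12 vs larger child 25 at index 1, swap → [25, 12, 23, 24, 22, 21, 15, 18, 5, 2, 20, 6, 16]
  12 vs larger child 24 at index 3, swap → [25, 24, 23, 12, 22, 21, 15, 18, 5, 2, 20, 6, 16]
  12 vs larger child 18 at index 7, swap → [25, 24, 23, 18, 22, 21, 15, 12, 5, 2, 20, 6, 16]
extract-max #3 returns 25:
  remove root 25; move last element 16 to root → [16, 24, 23, 18, 22, 21, 15, 12, 5, 2, 20, 6]
  16 vs larger child 24 at index 1, swap → [24, 16, 23, 18, 22, 21, 15, 12, 5, 2, 20, 6]
  16 vs larger child 22 at index 4, swap → [24, 22, 23, 18, 16, 21, 15, 12, 5, 2, 20, 6]
  16 vs larger child 20 at index 10, swap → [24, 22, 23, 18, 20, 21, 15, 12, 5, 2, 16, 6]
extract-max #4 returns 24:
  remove root 24; move last element 6 to root → [6, 22, 23, 18, 20, 21, 15, 12, 5, 2, 16]
  6 vs larger child 23 at index 2, swap → [23, 22, 6, 18, 20, 21, 15, 12, 5, 2, 16]
  6 vs larger child 21 at index 5, swap → [23, 22, 21, 18, 20, 6, 15, 12, 5, 2, 16]
extract-max #5 returns 23:
  remove root 23; move last element 16 to root → [16, 22, 21, 18, 20, 6, 15, 12, 5, 2]
  16 vs larger child 22 at index 1, swap → [22, 16, 21, 18, 20, 6, 15, 12, 5, 2]
  16 vs larger child 20 at index 4, swap → [22, 20, 21, 18, 16, 6, 15, 12, 5, 2]
extract-max #6 returns 22:
  remove root 22; move last element 2 to root → [2, 20, 21, 18, 16, 6, 15, 12, 5]
  2 vs larger child 21 at index 2, swap → [21, 20, 2, 18, 16, 6, 15, 12, 5]
  2 vs larger child 15 at index 6, swap → [21, 20, 15, 18, 16, 6, 2, 12, 5]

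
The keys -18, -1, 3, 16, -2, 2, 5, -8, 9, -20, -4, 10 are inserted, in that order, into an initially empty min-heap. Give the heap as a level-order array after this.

[-20, -18, 2, -2, -8, 3, 5, 16, 9, -1, -4, 10]

Insert -18:
  append -18 at index 0 → [-18] (no swap needed)
Insert -1:
  append -1 at index 1 → [-18, -1] (no swap needed)
Insert 3:
  append 3 at index 2 → [-18, -1, 3] (no swap needed)
Insert 16:
  append 16 at index 3 → [-18, -1, 3, 16] (no swap needed)
Insert -2:
  append -2 at index 4 → [-18, -1, 3, 16, -2]
  -2 < parent -1 at index 1, swap → [-18, -2, 3, 16, -1]
Insert 2:
  append 2 at index 5 → [-18, -2, 3, 16, -1, 2]
  2 < parent 3 at index 2, swap → [-18, -2, 2, 16, -1, 3]
Insert 5:
  append 5 at index 6 → [-18, -2, 2, 16, -1, 3, 5] (no swap needed)
Insert -8:
  append -8 at index 7 → [-18, -2, 2, 16, -1, 3, 5, -8]
  -8 < parent 16 at index 3, swap → [-18, -2, 2, -8, -1, 3, 5, 16]
  -8 < parent -2 at index 1, swap → [-18, -8, 2, -2, -1, 3, 5, 16]
Insert 9:
  append 9 at index 8 → [-18, -8, 2, -2, -1, 3, 5, 16, 9] (no swap needed)
Insert -20:
  append -20 at index 9 → [-18, -8, 2, -2, -1, 3, 5, 16, 9, -20]
  -20 < parent -1 at index 4, swap → [-18, -8, 2, -2, -20, 3, 5, 16, 9, -1]
  -20 < parent -8 at index 1, swap → [-18, -20, 2, -2, -8, 3, 5, 16, 9, -1]
  -20 < parent -18 at index 0, swap → [-20, -18, 2, -2, -8, 3, 5, 16, 9, -1]
Insert -4:
  append -4 at index 10 → [-20, -18, 2, -2, -8, 3, 5, 16, 9, -1, -4] (no swap needed)
Insert 10:
  append 10 at index 11 → [-20, -18, 2, -2, -8, 3, 5, 16, 9, -1, -4, 10] (no swap needed)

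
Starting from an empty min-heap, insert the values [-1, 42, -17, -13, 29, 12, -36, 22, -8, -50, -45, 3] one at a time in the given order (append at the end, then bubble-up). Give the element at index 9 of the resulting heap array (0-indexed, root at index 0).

Insert -1:
  append -1 at index 0 → [-1] (no swap needed)
Insert 42:
  append 42 at index 1 → [-1, 42] (no swap needed)
Insert -17:
  append -17 at index 2 → [-1, 42, -17]
  -17 < parent -1 at index 0, swap → [-17, 42, -1]
Insert -13:
  append -13 at index 3 → [-17, 42, -1, -13]
  -13 < parent 42 at index 1, swap → [-17, -13, -1, 42]
Insert 29:
  append 29 at index 4 → [-17, -13, -1, 42, 29] (no swap needed)
Insert 12:
  append 12 at index 5 → [-17, -13, -1, 42, 29, 12] (no swap needed)
Insert -36:
  append -36 at index 6 → [-17, -13, -1, 42, 29, 12, -36]
  -36 < parent -1 at index 2, swap → [-17, -13, -36, 42, 29, 12, -1]
  -36 < parent -17 at index 0, swap → [-36, -13, -17, 42, 29, 12, -1]
Insert 22:
  append 22 at index 7 → [-36, -13, -17, 42, 29, 12, -1, 22]
  22 < parent 42 at index 3, swap → [-36, -13, -17, 22, 29, 12, -1, 42]
Insert -8:
  append -8 at index 8 → [-36, -13, -17, 22, 29, 12, -1, 42, -8]
  -8 < parent 22 at index 3, swap → [-36, -13, -17, -8, 29, 12, -1, 42, 22]
Insert -50:
  append -50 at index 9 → [-36, -13, -17, -8, 29, 12, -1, 42, 22, -50]
  -50 < parent 29 at index 4, swap → [-36, -13, -17, -8, -50, 12, -1, 42, 22, 29]
  -50 < parent -13 at index 1, swap → [-36, -50, -17, -8, -13, 12, -1, 42, 22, 29]
  -50 < parent -36 at index 0, swap → [-50, -36, -17, -8, -13, 12, -1, 42, 22, 29]
Insert -45:
  append -45 at index 10 → [-50, -36, -17, -8, -13, 12, -1, 42, 22, 29, -45]
  -45 < parent -13 at index 4, swap → [-50, -36, -17, -8, -45, 12, -1, 42, 22, 29, -13]
  -45 < parent -36 at index 1, swap → [-50, -45, -17, -8, -36, 12, -1, 42, 22, 29, -13]
Insert 3:
  append 3 at index 11 → [-50, -45, -17, -8, -36, 12, -1, 42, 22, 29, -13, 3]
  3 < parent 12 at index 5, swap → [-50, -45, -17, -8, -36, 3, -1, 42, 22, 29, -13, 12]
resulting array: [-50, -45, -17, -8, -36, 3, -1, 42, 22, 29, -13, 12]

29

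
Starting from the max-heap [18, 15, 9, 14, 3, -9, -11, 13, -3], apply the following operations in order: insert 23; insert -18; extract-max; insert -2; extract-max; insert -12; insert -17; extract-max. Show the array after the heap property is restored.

[14, 13, 9, -2, 3, -9, -11, -17, -3, -18, -12]

insert 23:
  append 23 at index 9 → [18, 15, 9, 14, 3, -9, -11, 13, -3, 23]
  23 > parent 3 at index 4, swap → [18, 15, 9, 14, 23, -9, -11, 13, -3, 3]
  23 > parent 15 at index 1, swap → [18, 23, 9, 14, 15, -9, -11, 13, -3, 3]
  23 > parent 18 at index 0, swap → [23, 18, 9, 14, 15, -9, -11, 13, -3, 3]
insert -18:
  append -18 at index 10 → [23, 18, 9, 14, 15, -9, -11, 13, -3, 3, -18] (no swap needed)
extract-max → returns 23:
  remove root 23; move last element -18 to root → [-18, 18, 9, 14, 15, -9, -11, 13, -3, 3]
  -18 vs larger child 18 at index 1, swap → [18, -18, 9, 14, 15, -9, -11, 13, -3, 3]
  -18 vs larger child 15 at index 4, swap → [18, 15, 9, 14, -18, -9, -11, 13, -3, 3]
  -18 vs only child 3 at index 9, swap → [18, 15, 9, 14, 3, -9, -11, 13, -3, -18]
insert -2:
  append -2 at index 10 → [18, 15, 9, 14, 3, -9, -11, 13, -3, -18, -2] (no swap needed)
extract-max → returns 18:
  remove root 18; move last element -2 to root → [-2, 15, 9, 14, 3, -9, -11, 13, -3, -18]
  -2 vs larger child 15 at index 1, swap → [15, -2, 9, 14, 3, -9, -11, 13, -3, -18]
  -2 vs larger child 14 at index 3, swap → [15, 14, 9, -2, 3, -9, -11, 13, -3, -18]
  -2 vs larger child 13 at index 7, swap → [15, 14, 9, 13, 3, -9, -11, -2, -3, -18]
insert -12:
  append -12 at index 10 → [15, 14, 9, 13, 3, -9, -11, -2, -3, -18, -12] (no swap needed)
insert -17:
  append -17 at index 11 → [15, 14, 9, 13, 3, -9, -11, -2, -3, -18, -12, -17] (no swap needed)
extract-max → returns 15:
  remove root 15; move last element -17 to root → [-17, 14, 9, 13, 3, -9, -11, -2, -3, -18, -12]
  -17 vs larger child 14 at index 1, swap → [14, -17, 9, 13, 3, -9, -11, -2, -3, -18, -12]
  -17 vs larger child 13 at index 3, swap → [14, 13, 9, -17, 3, -9, -11, -2, -3, -18, -12]
  -17 vs larger child -2 at index 7, swap → [14, 13, 9, -2, 3, -9, -11, -17, -3, -18, -12]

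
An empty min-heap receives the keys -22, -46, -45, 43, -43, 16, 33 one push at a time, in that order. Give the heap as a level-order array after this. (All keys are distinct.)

Insert -22:
  append -22 at index 0 → [-22] (no swap needed)
Insert -46:
  append -46 at index 1 → [-22, -46]
  -46 < parent -22 at index 0, swap → [-46, -22]
Insert -45:
  append -45 at index 2 → [-46, -22, -45] (no swap needed)
Insert 43:
  append 43 at index 3 → [-46, -22, -45, 43] (no swap needed)
Insert -43:
  append -43 at index 4 → [-46, -22, -45, 43, -43]
  -43 < parent -22 at index 1, swap → [-46, -43, -45, 43, -22]
Insert 16:
  append 16 at index 5 → [-46, -43, -45, 43, -22, 16] (no swap needed)
Insert 33:
  append 33 at index 6 → [-46, -43, -45, 43, -22, 16, 33] (no swap needed)

[-46, -43, -45, 43, -22, 16, 33]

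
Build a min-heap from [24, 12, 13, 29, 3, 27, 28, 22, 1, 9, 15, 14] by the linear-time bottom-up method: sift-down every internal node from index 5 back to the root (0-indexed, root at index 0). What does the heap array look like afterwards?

sift down from index 5:
  27 vs only child 14 at index 11, swap → [24, 12, 13, 29, 3, 14, 28, 22, 1, 9, 15, 27]
sift down from index 4: already satisfies heap property
sift down from index 3:
  29 vs smaller child 1 at index 8, swap → [24, 12, 13, 1, 3, 14, 28, 22, 29, 9, 15, 27]
sift down from index 2: already satisfies heap property
sift down from index 1:
  12 vs smaller child 1 at index 3, swap → [24, 1, 13, 12, 3, 14, 28, 22, 29, 9, 15, 27]
sift down from index 0:
  24 vs smaller child 1 at index 1, swap → [1, 24, 13, 12, 3, 14, 28, 22, 29, 9, 15, 27]
  24 vs smaller child 3 at index 4, swap → [1, 3, 13, 12, 24, 14, 28, 22, 29, 9, 15, 27]
  24 vs smaller child 9 at index 9, swap → [1, 3, 13, 12, 9, 14, 28, 22, 29, 24, 15, 27]

[1, 3, 13, 12, 9, 14, 28, 22, 29, 24, 15, 27]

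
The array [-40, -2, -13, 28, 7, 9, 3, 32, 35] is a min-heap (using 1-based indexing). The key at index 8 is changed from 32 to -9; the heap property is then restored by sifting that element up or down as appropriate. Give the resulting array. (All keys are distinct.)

[-40, -9, -13, -2, 7, 9, 3, 28, 35]

set index 8 from 32 to -9 → [-40, -2, -13, 28, 7, 9, 3, -9, 35]
-9 < parent 28 at index 4, swap → [-40, -2, -13, -9, 7, 9, 3, 28, 35]
-9 < parent -2 at index 2, swap → [-40, -9, -13, -2, 7, 9, 3, 28, 35]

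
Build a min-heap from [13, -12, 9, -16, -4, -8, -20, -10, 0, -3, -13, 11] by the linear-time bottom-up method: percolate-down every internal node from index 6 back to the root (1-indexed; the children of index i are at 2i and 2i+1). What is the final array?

sift down from index 6: already satisfies heap property
sift down from index 5:
  -4 vs smaller child -13 at index 11, swap → [13, -12, 9, -16, -13, -8, -20, -10, 0, -3, -4, 11]
sift down from index 4: already satisfies heap property
sift down from index 3:
  9 vs smaller child -20 at index 7, swap → [13, -12, -20, -16, -13, -8, 9, -10, 0, -3, -4, 11]
sift down from index 2:
  -12 vs smaller child -16 at index 4, swap → [13, -16, -20, -12, -13, -8, 9, -10, 0, -3, -4, 11]
sift down from index 1:
  13 vs smaller child -20 at index 3, swap → [-20, -16, 13, -12, -13, -8, 9, -10, 0, -3, -4, 11]
  13 vs smaller child -8 at index 6, swap → [-20, -16, -8, -12, -13, 13, 9, -10, 0, -3, -4, 11]
  13 vs only child 11 at index 12, swap → [-20, -16, -8, -12, -13, 11, 9, -10, 0, -3, -4, 13]

[-20, -16, -8, -12, -13, 11, 9, -10, 0, -3, -4, 13]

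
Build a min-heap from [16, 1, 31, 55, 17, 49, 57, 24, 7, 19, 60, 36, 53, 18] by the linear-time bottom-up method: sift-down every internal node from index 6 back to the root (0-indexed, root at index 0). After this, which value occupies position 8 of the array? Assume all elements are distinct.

sift down from index 6:
  57 vs only child 18 at index 13, swap → [16, 1, 31, 55, 17, 49, 18, 24, 7, 19, 60, 36, 53, 57]
sift down from index 5:
  49 vs smaller child 36 at index 11, swap → [16, 1, 31, 55, 17, 36, 18, 24, 7, 19, 60, 49, 53, 57]
sift down from index 4: already satisfies heap property
sift down from index 3:
  55 vs smaller child 7 at index 8, swap → [16, 1, 31, 7, 17, 36, 18, 24, 55, 19, 60, 49, 53, 57]
sift down from index 2:
  31 vs smaller child 18 at index 6, swap → [16, 1, 18, 7, 17, 36, 31, 24, 55, 19, 60, 49, 53, 57]
sift down from index 1: already satisfies heap property
sift down from index 0:
  16 vs smaller child 1 at index 1, swap → [1, 16, 18, 7, 17, 36, 31, 24, 55, 19, 60, 49, 53, 57]
  16 vs smaller child 7 at index 3, swap → [1, 7, 18, 16, 17, 36, 31, 24, 55, 19, 60, 49, 53, 57]
resulting array: [1, 7, 18, 16, 17, 36, 31, 24, 55, 19, 60, 49, 53, 57]

55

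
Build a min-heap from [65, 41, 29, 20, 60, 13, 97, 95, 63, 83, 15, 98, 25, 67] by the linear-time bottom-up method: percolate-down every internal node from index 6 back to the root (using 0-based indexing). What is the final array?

[13, 15, 25, 20, 41, 29, 67, 95, 63, 83, 60, 98, 65, 97]

sift down from index 6:
  97 vs only child 67 at index 13, swap → [65, 41, 29, 20, 60, 13, 67, 95, 63, 83, 15, 98, 25, 97]
sift down from index 5: already satisfies heap property
sift down from index 4:
  60 vs smaller child 15 at index 10, swap → [65, 41, 29, 20, 15, 13, 67, 95, 63, 83, 60, 98, 25, 97]
sift down from index 3: already satisfies heap property
sift down from index 2:
  29 vs smaller child 13 at index 5, swap → [65, 41, 13, 20, 15, 29, 67, 95, 63, 83, 60, 98, 25, 97]
  29 vs smaller child 25 at index 12, swap → [65, 41, 13, 20, 15, 25, 67, 95, 63, 83, 60, 98, 29, 97]
sift down from index 1:
  41 vs smaller child 15 at index 4, swap → [65, 15, 13, 20, 41, 25, 67, 95, 63, 83, 60, 98, 29, 97]
sift down from index 0:
  65 vs smaller child 13 at index 2, swap → [13, 15, 65, 20, 41, 25, 67, 95, 63, 83, 60, 98, 29, 97]
  65 vs smaller child 25 at index 5, swap → [13, 15, 25, 20, 41, 65, 67, 95, 63, 83, 60, 98, 29, 97]
  65 vs smaller child 29 at index 12, swap → [13, 15, 25, 20, 41, 29, 67, 95, 63, 83, 60, 98, 65, 97]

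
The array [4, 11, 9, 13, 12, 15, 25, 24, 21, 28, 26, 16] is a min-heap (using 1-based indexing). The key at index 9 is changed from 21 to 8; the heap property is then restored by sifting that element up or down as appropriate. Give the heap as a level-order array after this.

[4, 8, 9, 11, 12, 15, 25, 24, 13, 28, 26, 16]

set index 9 from 21 to 8 → [4, 11, 9, 13, 12, 15, 25, 24, 8, 28, 26, 16]
8 < parent 13 at index 4, swap → [4, 11, 9, 8, 12, 15, 25, 24, 13, 28, 26, 16]
8 < parent 11 at index 2, swap → [4, 8, 9, 11, 12, 15, 25, 24, 13, 28, 26, 16]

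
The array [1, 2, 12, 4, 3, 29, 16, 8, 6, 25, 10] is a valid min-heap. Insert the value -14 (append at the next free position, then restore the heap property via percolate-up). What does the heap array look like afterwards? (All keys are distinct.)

append -14 at index 11 → [1, 2, 12, 4, 3, 29, 16, 8, 6, 25, 10, -14]
-14 < parent 29 at index 5, swap → [1, 2, 12, 4, 3, -14, 16, 8, 6, 25, 10, 29]
-14 < parent 12 at index 2, swap → [1, 2, -14, 4, 3, 12, 16, 8, 6, 25, 10, 29]
-14 < parent 1 at index 0, swap → [-14, 2, 1, 4, 3, 12, 16, 8, 6, 25, 10, 29]

[-14, 2, 1, 4, 3, 12, 16, 8, 6, 25, 10, 29]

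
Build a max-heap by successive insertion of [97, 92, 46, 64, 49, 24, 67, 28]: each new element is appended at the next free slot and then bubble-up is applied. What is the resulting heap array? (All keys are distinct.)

Insert 97:
  append 97 at index 0 → [97] (no swap needed)
Insert 92:
  append 92 at index 1 → [97, 92] (no swap needed)
Insert 46:
  append 46 at index 2 → [97, 92, 46] (no swap needed)
Insert 64:
  append 64 at index 3 → [97, 92, 46, 64] (no swap needed)
Insert 49:
  append 49 at index 4 → [97, 92, 46, 64, 49] (no swap needed)
Insert 24:
  append 24 at index 5 → [97, 92, 46, 64, 49, 24] (no swap needed)
Insert 67:
  append 67 at index 6 → [97, 92, 46, 64, 49, 24, 67]
  67 > parent 46 at index 2, swap → [97, 92, 67, 64, 49, 24, 46]
Insert 28:
  append 28 at index 7 → [97, 92, 67, 64, 49, 24, 46, 28] (no swap needed)

[97, 92, 67, 64, 49, 24, 46, 28]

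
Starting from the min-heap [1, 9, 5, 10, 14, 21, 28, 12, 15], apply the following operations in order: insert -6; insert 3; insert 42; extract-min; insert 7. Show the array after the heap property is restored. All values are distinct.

insert -6:
  append -6 at index 9 → [1, 9, 5, 10, 14, 21, 28, 12, 15, -6]
  -6 < parent 14 at index 4, swap → [1, 9, 5, 10, -6, 21, 28, 12, 15, 14]
  -6 < parent 9 at index 1, swap → [1, -6, 5, 10, 9, 21, 28, 12, 15, 14]
  -6 < parent 1 at index 0, swap → [-6, 1, 5, 10, 9, 21, 28, 12, 15, 14]
insert 3:
  append 3 at index 10 → [-6, 1, 5, 10, 9, 21, 28, 12, 15, 14, 3]
  3 < parent 9 at index 4, swap → [-6, 1, 5, 10, 3, 21, 28, 12, 15, 14, 9]
insert 42:
  append 42 at index 11 → [-6, 1, 5, 10, 3, 21, 28, 12, 15, 14, 9, 42] (no swap needed)
extract-min → returns -6:
  remove root -6; move last element 42 to root → [42, 1, 5, 10, 3, 21, 28, 12, 15, 14, 9]
  42 vs smaller child 1 at index 1, swap → [1, 42, 5, 10, 3, 21, 28, 12, 15, 14, 9]
  42 vs smaller child 3 at index 4, swap → [1, 3, 5, 10, 42, 21, 28, 12, 15, 14, 9]
  42 vs smaller child 9 at index 10, swap → [1, 3, 5, 10, 9, 21, 28, 12, 15, 14, 42]
insert 7:
  append 7 at index 11 → [1, 3, 5, 10, 9, 21, 28, 12, 15, 14, 42, 7]
  7 < parent 21 at index 5, swap → [1, 3, 5, 10, 9, 7, 28, 12, 15, 14, 42, 21]

[1, 3, 5, 10, 9, 7, 28, 12, 15, 14, 42, 21]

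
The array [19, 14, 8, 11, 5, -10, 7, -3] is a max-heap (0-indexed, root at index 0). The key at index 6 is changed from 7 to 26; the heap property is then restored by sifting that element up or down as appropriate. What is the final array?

[26, 14, 19, 11, 5, -10, 8, -3]

set index 6 from 7 to 26 → [19, 14, 8, 11, 5, -10, 26, -3]
26 > parent 8 at index 2, swap → [19, 14, 26, 11, 5, -10, 8, -3]
26 > parent 19 at index 0, swap → [26, 14, 19, 11, 5, -10, 8, -3]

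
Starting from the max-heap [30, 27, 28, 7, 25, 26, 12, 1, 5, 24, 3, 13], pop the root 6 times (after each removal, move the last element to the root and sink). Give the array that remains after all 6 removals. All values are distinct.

[13, 7, 12, 1, 5, 3]

extract-max #1 returns 30:
  remove root 30; move last element 13 to root → [13, 27, 28, 7, 25, 26, 12, 1, 5, 24, 3]
  13 vs larger child 28 at index 2, swap → [28, 27, 13, 7, 25, 26, 12, 1, 5, 24, 3]
  13 vs larger child 26 at index 5, swap → [28, 27, 26, 7, 25, 13, 12, 1, 5, 24, 3]
extract-max #2 returns 28:
  remove root 28; move last element 3 to root → [3, 27, 26, 7, 25, 13, 12, 1, 5, 24]
  3 vs larger child 27 at index 1, swap → [27, 3, 26, 7, 25, 13, 12, 1, 5, 24]
  3 vs larger child 25 at index 4, swap → [27, 25, 26, 7, 3, 13, 12, 1, 5, 24]
  3 vs only child 24 at index 9, swap → [27, 25, 26, 7, 24, 13, 12, 1, 5, 3]
extract-max #3 returns 27:
  remove root 27; move last element 3 to root → [3, 25, 26, 7, 24, 13, 12, 1, 5]
  3 vs larger child 26 at index 2, swap → [26, 25, 3, 7, 24, 13, 12, 1, 5]
  3 vs larger child 13 at index 5, swap → [26, 25, 13, 7, 24, 3, 12, 1, 5]
extract-max #4 returns 26:
  remove root 26; move last element 5 to root → [5, 25, 13, 7, 24, 3, 12, 1]
  5 vs larger child 25 at index 1, swap → [25, 5, 13, 7, 24, 3, 12, 1]
  5 vs larger child 24 at index 4, swap → [25, 24, 13, 7, 5, 3, 12, 1]
extract-max #5 returns 25:
  remove root 25; move last element 1 to root → [1, 24, 13, 7, 5, 3, 12]
  1 vs larger child 24 at index 1, swap → [24, 1, 13, 7, 5, 3, 12]
  1 vs larger child 7 at index 3, swap → [24, 7, 13, 1, 5, 3, 12]
extract-max #6 returns 24:
  remove root 24; move last element 12 to root → [12, 7, 13, 1, 5, 3]
  12 vs larger child 13 at index 2, swap → [13, 7, 12, 1, 5, 3]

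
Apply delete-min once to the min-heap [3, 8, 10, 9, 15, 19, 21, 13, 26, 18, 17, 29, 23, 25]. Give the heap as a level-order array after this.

remove root 3; move last element 25 to root → [25, 8, 10, 9, 15, 19, 21, 13, 26, 18, 17, 29, 23]
25 vs smaller child 8 at index 1, swap → [8, 25, 10, 9, 15, 19, 21, 13, 26, 18, 17, 29, 23]
25 vs smaller child 9 at index 3, swap → [8, 9, 10, 25, 15, 19, 21, 13, 26, 18, 17, 29, 23]
25 vs smaller child 13 at index 7, swap → [8, 9, 10, 13, 15, 19, 21, 25, 26, 18, 17, 29, 23]

[8, 9, 10, 13, 15, 19, 21, 25, 26, 18, 17, 29, 23]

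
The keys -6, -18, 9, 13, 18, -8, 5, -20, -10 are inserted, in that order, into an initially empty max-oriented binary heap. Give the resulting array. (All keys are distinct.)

Insert -6:
  append -6 at index 0 → [-6] (no swap needed)
Insert -18:
  append -18 at index 1 → [-6, -18] (no swap needed)
Insert 9:
  append 9 at index 2 → [-6, -18, 9]
  9 > parent -6 at index 0, swap → [9, -18, -6]
Insert 13:
  append 13 at index 3 → [9, -18, -6, 13]
  13 > parent -18 at index 1, swap → [9, 13, -6, -18]
  13 > parent 9 at index 0, swap → [13, 9, -6, -18]
Insert 18:
  append 18 at index 4 → [13, 9, -6, -18, 18]
  18 > parent 9 at index 1, swap → [13, 18, -6, -18, 9]
  18 > parent 13 at index 0, swap → [18, 13, -6, -18, 9]
Insert -8:
  append -8 at index 5 → [18, 13, -6, -18, 9, -8] (no swap needed)
Insert 5:
  append 5 at index 6 → [18, 13, -6, -18, 9, -8, 5]
  5 > parent -6 at index 2, swap → [18, 13, 5, -18, 9, -8, -6]
Insert -20:
  append -20 at index 7 → [18, 13, 5, -18, 9, -8, -6, -20] (no swap needed)
Insert -10:
  append -10 at index 8 → [18, 13, 5, -18, 9, -8, -6, -20, -10]
  -10 > parent -18 at index 3, swap → [18, 13, 5, -10, 9, -8, -6, -20, -18]

[18, 13, 5, -10, 9, -8, -6, -20, -18]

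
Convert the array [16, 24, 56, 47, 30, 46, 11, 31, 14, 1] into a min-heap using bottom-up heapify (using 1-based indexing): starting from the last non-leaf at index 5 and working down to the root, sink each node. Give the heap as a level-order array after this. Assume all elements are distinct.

sift down from index 5:
  30 vs only child 1 at index 10, swap → [16, 24, 56, 47, 1, 46, 11, 31, 14, 30]
sift down from index 4:
  47 vs smaller child 14 at index 9, swap → [16, 24, 56, 14, 1, 46, 11, 31, 47, 30]
sift down from index 3:
  56 vs smaller child 11 at index 7, swap → [16, 24, 11, 14, 1, 46, 56, 31, 47, 30]
sift down from index 2:
  24 vs smaller child 1 at index 5, swap → [16, 1, 11, 14, 24, 46, 56, 31, 47, 30]
sift down from index 1:
  16 vs smaller child 1 at index 2, swap → [1, 16, 11, 14, 24, 46, 56, 31, 47, 30]
  16 vs smaller child 14 at index 4, swap → [1, 14, 11, 16, 24, 46, 56, 31, 47, 30]

[1, 14, 11, 16, 24, 46, 56, 31, 47, 30]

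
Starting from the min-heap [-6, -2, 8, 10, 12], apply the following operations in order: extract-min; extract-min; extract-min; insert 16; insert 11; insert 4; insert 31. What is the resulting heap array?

[4, 10, 16, 12, 11, 31]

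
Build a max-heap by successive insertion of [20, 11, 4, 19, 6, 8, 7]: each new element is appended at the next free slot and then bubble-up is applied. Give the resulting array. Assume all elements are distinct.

[20, 19, 8, 11, 6, 4, 7]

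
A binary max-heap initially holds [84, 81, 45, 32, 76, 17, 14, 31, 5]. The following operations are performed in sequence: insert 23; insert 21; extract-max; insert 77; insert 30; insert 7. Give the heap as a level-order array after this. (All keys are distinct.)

[81, 77, 45, 32, 76, 30, 14, 31, 5, 21, 23, 17, 7]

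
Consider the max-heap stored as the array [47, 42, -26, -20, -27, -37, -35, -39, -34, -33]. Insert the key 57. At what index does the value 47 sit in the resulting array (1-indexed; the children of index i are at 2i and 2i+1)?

2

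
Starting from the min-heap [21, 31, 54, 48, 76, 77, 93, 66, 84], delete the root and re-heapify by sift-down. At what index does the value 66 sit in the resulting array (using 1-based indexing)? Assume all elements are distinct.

4

remove root 21; move last element 84 to root → [84, 31, 54, 48, 76, 77, 93, 66]
84 vs smaller child 31 at index 2, swap → [31, 84, 54, 48, 76, 77, 93, 66]
84 vs smaller child 48 at index 4, swap → [31, 48, 54, 84, 76, 77, 93, 66]
84 vs only child 66 at index 8, swap → [31, 48, 54, 66, 76, 77, 93, 84]
resulting array: [31, 48, 54, 66, 76, 77, 93, 84]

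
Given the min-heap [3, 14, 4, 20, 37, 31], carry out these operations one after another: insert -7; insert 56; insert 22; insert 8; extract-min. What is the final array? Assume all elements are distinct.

insert -7:
  append -7 at index 6 → [3, 14, 4, 20, 37, 31, -7]
  -7 < parent 4 at index 2, swap → [3, 14, -7, 20, 37, 31, 4]
  -7 < parent 3 at index 0, swap → [-7, 14, 3, 20, 37, 31, 4]
insert 56:
  append 56 at index 7 → [-7, 14, 3, 20, 37, 31, 4, 56] (no swap needed)
insert 22:
  append 22 at index 8 → [-7, 14, 3, 20, 37, 31, 4, 56, 22] (no swap needed)
insert 8:
  append 8 at index 9 → [-7, 14, 3, 20, 37, 31, 4, 56, 22, 8]
  8 < parent 37 at index 4, swap → [-7, 14, 3, 20, 8, 31, 4, 56, 22, 37]
  8 < parent 14 at index 1, swap → [-7, 8, 3, 20, 14, 31, 4, 56, 22, 37]
extract-min → returns -7:
  remove root -7; move last element 37 to root → [37, 8, 3, 20, 14, 31, 4, 56, 22]
  37 vs smaller child 3 at index 2, swap → [3, 8, 37, 20, 14, 31, 4, 56, 22]
  37 vs smaller child 4 at index 6, swap → [3, 8, 4, 20, 14, 31, 37, 56, 22]

[3, 8, 4, 20, 14, 31, 37, 56, 22]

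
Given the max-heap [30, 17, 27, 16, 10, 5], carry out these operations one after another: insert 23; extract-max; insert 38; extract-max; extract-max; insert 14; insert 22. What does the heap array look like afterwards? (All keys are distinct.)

insert 23:
  append 23 at index 6 → [30, 17, 27, 16, 10, 5, 23] (no swap needed)
extract-max → returns 30:
  remove root 30; move last element 23 to root → [23, 17, 27, 16, 10, 5]
  23 vs larger child 27 at index 2, swap → [27, 17, 23, 16, 10, 5]
insert 38:
  append 38 at index 6 → [27, 17, 23, 16, 10, 5, 38]
  38 > parent 23 at index 2, swap → [27, 17, 38, 16, 10, 5, 23]
  38 > parent 27 at index 0, swap → [38, 17, 27, 16, 10, 5, 23]
extract-max → returns 38:
  remove root 38; move last element 23 to root → [23, 17, 27, 16, 10, 5]
  23 vs larger child 27 at index 2, swap → [27, 17, 23, 16, 10, 5]
extract-max → returns 27:
  remove root 27; move last element 5 to root → [5, 17, 23, 16, 10]
  5 vs larger child 23 at index 2, swap → [23, 17, 5, 16, 10]
insert 14:
  append 14 at index 5 → [23, 17, 5, 16, 10, 14]
  14 > parent 5 at index 2, swap → [23, 17, 14, 16, 10, 5]
insert 22:
  append 22 at index 6 → [23, 17, 14, 16, 10, 5, 22]
  22 > parent 14 at index 2, swap → [23, 17, 22, 16, 10, 5, 14]

[23, 17, 22, 16, 10, 5, 14]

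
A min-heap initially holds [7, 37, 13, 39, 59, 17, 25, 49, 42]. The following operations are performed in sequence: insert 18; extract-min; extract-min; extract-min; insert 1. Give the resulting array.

insert 18:
  append 18 at index 9 → [7, 37, 13, 39, 59, 17, 25, 49, 42, 18]
  18 < parent 59 at index 4, swap → [7, 37, 13, 39, 18, 17, 25, 49, 42, 59]
  18 < parent 37 at index 1, swap → [7, 18, 13, 39, 37, 17, 25, 49, 42, 59]
extract-min → returns 7:
  remove root 7; move last element 59 to root → [59, 18, 13, 39, 37, 17, 25, 49, 42]
  59 vs smaller child 13 at index 2, swap → [13, 18, 59, 39, 37, 17, 25, 49, 42]
  59 vs smaller child 17 at index 5, swap → [13, 18, 17, 39, 37, 59, 25, 49, 42]
extract-min → returns 13:
  remove root 13; move last element 42 to root → [42, 18, 17, 39, 37, 59, 25, 49]
  42 vs smaller child 17 at index 2, swap → [17, 18, 42, 39, 37, 59, 25, 49]
  42 vs smaller child 25 at index 6, swap → [17, 18, 25, 39, 37, 59, 42, 49]
extract-min → returns 17:
  remove root 17; move last element 49 to root → [49, 18, 25, 39, 37, 59, 42]
  49 vs smaller child 18 at index 1, swap → [18, 49, 25, 39, 37, 59, 42]
  49 vs smaller child 37 at index 4, swap → [18, 37, 25, 39, 49, 59, 42]
insert 1:
  append 1 at index 7 → [18, 37, 25, 39, 49, 59, 42, 1]
  1 < parent 39 at index 3, swap → [18, 37, 25, 1, 49, 59, 42, 39]
  1 < parent 37 at index 1, swap → [18, 1, 25, 37, 49, 59, 42, 39]
  1 < parent 18 at index 0, swap → [1, 18, 25, 37, 49, 59, 42, 39]

[1, 18, 25, 37, 49, 59, 42, 39]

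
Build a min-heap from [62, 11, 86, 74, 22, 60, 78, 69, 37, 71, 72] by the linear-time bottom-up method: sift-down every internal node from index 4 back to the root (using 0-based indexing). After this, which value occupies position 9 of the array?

71

sift down from index 4: already satisfies heap property
sift down from index 3:
  74 vs smaller child 37 at index 8, swap → [62, 11, 86, 37, 22, 60, 78, 69, 74, 71, 72]
sift down from index 2:
  86 vs smaller child 60 at index 5, swap → [62, 11, 60, 37, 22, 86, 78, 69, 74, 71, 72]
sift down from index 1: already satisfies heap property
sift down from index 0:
  62 vs smaller child 11 at index 1, swap → [11, 62, 60, 37, 22, 86, 78, 69, 74, 71, 72]
  62 vs smaller child 22 at index 4, swap → [11, 22, 60, 37, 62, 86, 78, 69, 74, 71, 72]
resulting array: [11, 22, 60, 37, 62, 86, 78, 69, 74, 71, 72]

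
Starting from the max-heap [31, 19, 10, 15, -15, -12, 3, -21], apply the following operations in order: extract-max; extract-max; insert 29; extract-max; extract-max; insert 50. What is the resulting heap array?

[50, 3, 10, -21, -15, -12]

extract-max → returns 31:
  remove root 31; move last element -21 to root → [-21, 19, 10, 15, -15, -12, 3]
  -21 vs larger child 19 at index 1, swap → [19, -21, 10, 15, -15, -12, 3]
  -21 vs larger child 15 at index 3, swap → [19, 15, 10, -21, -15, -12, 3]
extract-max → returns 19:
  remove root 19; move last element 3 to root → [3, 15, 10, -21, -15, -12]
  3 vs larger child 15 at index 1, swap → [15, 3, 10, -21, -15, -12]
insert 29:
  append 29 at index 6 → [15, 3, 10, -21, -15, -12, 29]
  29 > parent 10 at index 2, swap → [15, 3, 29, -21, -15, -12, 10]
  29 > parent 15 at index 0, swap → [29, 3, 15, -21, -15, -12, 10]
extract-max → returns 29:
  remove root 29; move last element 10 to root → [10, 3, 15, -21, -15, -12]
  10 vs larger child 15 at index 2, swap → [15, 3, 10, -21, -15, -12]
extract-max → returns 15:
  remove root 15; move last element -12 to root → [-12, 3, 10, -21, -15]
  -12 vs larger child 10 at index 2, swap → [10, 3, -12, -21, -15]
insert 50:
  append 50 at index 5 → [10, 3, -12, -21, -15, 50]
  50 > parent -12 at index 2, swap → [10, 3, 50, -21, -15, -12]
  50 > parent 10 at index 0, swap → [50, 3, 10, -21, -15, -12]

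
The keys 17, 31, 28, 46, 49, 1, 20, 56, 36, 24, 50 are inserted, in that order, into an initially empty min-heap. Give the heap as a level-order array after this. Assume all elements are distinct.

[1, 24, 17, 36, 31, 28, 20, 56, 46, 49, 50]

Insert 17:
  append 17 at index 0 → [17] (no swap needed)
Insert 31:
  append 31 at index 1 → [17, 31] (no swap needed)
Insert 28:
  append 28 at index 2 → [17, 31, 28] (no swap needed)
Insert 46:
  append 46 at index 3 → [17, 31, 28, 46] (no swap needed)
Insert 49:
  append 49 at index 4 → [17, 31, 28, 46, 49] (no swap needed)
Insert 1:
  append 1 at index 5 → [17, 31, 28, 46, 49, 1]
  1 < parent 28 at index 2, swap → [17, 31, 1, 46, 49, 28]
  1 < parent 17 at index 0, swap → [1, 31, 17, 46, 49, 28]
Insert 20:
  append 20 at index 6 → [1, 31, 17, 46, 49, 28, 20] (no swap needed)
Insert 56:
  append 56 at index 7 → [1, 31, 17, 46, 49, 28, 20, 56] (no swap needed)
Insert 36:
  append 36 at index 8 → [1, 31, 17, 46, 49, 28, 20, 56, 36]
  36 < parent 46 at index 3, swap → [1, 31, 17, 36, 49, 28, 20, 56, 46]
Insert 24:
  append 24 at index 9 → [1, 31, 17, 36, 49, 28, 20, 56, 46, 24]
  24 < parent 49 at index 4, swap → [1, 31, 17, 36, 24, 28, 20, 56, 46, 49]
  24 < parent 31 at index 1, swap → [1, 24, 17, 36, 31, 28, 20, 56, 46, 49]
Insert 50:
  append 50 at index 10 → [1, 24, 17, 36, 31, 28, 20, 56, 46, 49, 50] (no swap needed)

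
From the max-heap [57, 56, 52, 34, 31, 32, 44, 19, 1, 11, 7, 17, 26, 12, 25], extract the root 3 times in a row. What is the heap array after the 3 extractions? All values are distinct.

extract-max #1 returns 57:
  remove root 57; move last element 25 to root → [25, 56, 52, 34, 31, 32, 44, 19, 1, 11, 7, 17, 26, 12]
  25 vs larger child 56 at index 1, swap → [56, 25, 52, 34, 31, 32, 44, 19, 1, 11, 7, 17, 26, 12]
  25 vs larger child 34 at index 3, swap → [56, 34, 52, 25, 31, 32, 44, 19, 1, 11, 7, 17, 26, 12]
extract-max #2 returns 56:
  remove root 56; move last element 12 to root → [12, 34, 52, 25, 31, 32, 44, 19, 1, 11, 7, 17, 26]
  12 vs larger child 52 at index 2, swap → [52, 34, 12, 25, 31, 32, 44, 19, 1, 11, 7, 17, 26]
  12 vs larger child 44 at index 6, swap → [52, 34, 44, 25, 31, 32, 12, 19, 1, 11, 7, 17, 26]
extract-max #3 returns 52:
  remove root 52; move last element 26 to root → [26, 34, 44, 25, 31, 32, 12, 19, 1, 11, 7, 17]
  26 vs larger child 44 at index 2, swap → [44, 34, 26, 25, 31, 32, 12, 19, 1, 11, 7, 17]
  26 vs larger child 32 at index 5, swap → [44, 34, 32, 25, 31, 26, 12, 19, 1, 11, 7, 17]

[44, 34, 32, 25, 31, 26, 12, 19, 1, 11, 7, 17]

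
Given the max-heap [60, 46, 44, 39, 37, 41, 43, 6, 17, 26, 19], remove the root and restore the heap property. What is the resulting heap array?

[46, 39, 44, 19, 37, 41, 43, 6, 17, 26]

remove root 60; move last element 19 to root → [19, 46, 44, 39, 37, 41, 43, 6, 17, 26]
19 vs larger child 46 at index 1, swap → [46, 19, 44, 39, 37, 41, 43, 6, 17, 26]
19 vs larger child 39 at index 3, swap → [46, 39, 44, 19, 37, 41, 43, 6, 17, 26]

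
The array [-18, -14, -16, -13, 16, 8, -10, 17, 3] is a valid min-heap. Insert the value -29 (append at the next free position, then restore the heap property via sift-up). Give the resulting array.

[-29, -18, -16, -13, -14, 8, -10, 17, 3, 16]

append -29 at index 9 → [-18, -14, -16, -13, 16, 8, -10, 17, 3, -29]
-29 < parent 16 at index 4, swap → [-18, -14, -16, -13, -29, 8, -10, 17, 3, 16]
-29 < parent -14 at index 1, swap → [-18, -29, -16, -13, -14, 8, -10, 17, 3, 16]
-29 < parent -18 at index 0, swap → [-29, -18, -16, -13, -14, 8, -10, 17, 3, 16]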